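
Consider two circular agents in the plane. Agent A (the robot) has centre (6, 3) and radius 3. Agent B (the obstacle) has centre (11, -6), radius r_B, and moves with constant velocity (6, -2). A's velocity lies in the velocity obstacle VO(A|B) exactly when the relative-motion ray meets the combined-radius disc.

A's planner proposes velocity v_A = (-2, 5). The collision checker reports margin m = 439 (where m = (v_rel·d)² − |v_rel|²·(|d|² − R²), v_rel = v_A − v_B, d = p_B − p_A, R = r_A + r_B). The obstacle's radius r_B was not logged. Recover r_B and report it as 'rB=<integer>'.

m = 439
d = (5, -9);  v_rel = (-8, 7),  |v_rel|² = 113
v_rel×d = (-8)·(-9) − (7)·(5) = 37
since m = R²·113 − 37²:  R² = (1369 + 439) / 113 = 16
R = √16 = 4  ⇒  r_B = 4 − 3 = 1

rB=1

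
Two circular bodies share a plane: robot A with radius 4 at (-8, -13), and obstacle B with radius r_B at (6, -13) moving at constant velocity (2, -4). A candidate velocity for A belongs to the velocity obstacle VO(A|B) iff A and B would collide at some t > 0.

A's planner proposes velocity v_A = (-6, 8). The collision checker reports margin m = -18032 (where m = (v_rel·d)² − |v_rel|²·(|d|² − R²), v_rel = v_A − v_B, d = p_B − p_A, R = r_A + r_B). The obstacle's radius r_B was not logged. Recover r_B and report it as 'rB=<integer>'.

m = -18032
d = (14, 0);  v_rel = (-8, 12),  |v_rel|² = 208
v_rel×d = (-8)·(0) − (12)·(14) = -168
since m = R²·208 − (-168)²:  R² = (28224 + -18032) / 208 = 49
R = √49 = 7  ⇒  r_B = 7 − 4 = 3

rB=3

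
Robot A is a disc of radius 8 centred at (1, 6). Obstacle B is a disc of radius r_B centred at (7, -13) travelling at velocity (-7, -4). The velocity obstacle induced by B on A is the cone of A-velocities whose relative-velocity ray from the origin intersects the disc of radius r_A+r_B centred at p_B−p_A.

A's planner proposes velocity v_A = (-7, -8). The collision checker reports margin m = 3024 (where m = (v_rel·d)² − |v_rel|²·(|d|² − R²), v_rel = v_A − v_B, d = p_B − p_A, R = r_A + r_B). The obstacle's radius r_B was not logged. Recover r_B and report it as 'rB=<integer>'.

m = 3024
d = (6, -19);  v_rel = (0, -4),  |v_rel|² = 16
v_rel×d = (0)·(-19) − (-4)·(6) = 24
since m = R²·16 − 24²:  R² = (576 + 3024) / 16 = 225
R = √225 = 15  ⇒  r_B = 15 − 8 = 7

rB=7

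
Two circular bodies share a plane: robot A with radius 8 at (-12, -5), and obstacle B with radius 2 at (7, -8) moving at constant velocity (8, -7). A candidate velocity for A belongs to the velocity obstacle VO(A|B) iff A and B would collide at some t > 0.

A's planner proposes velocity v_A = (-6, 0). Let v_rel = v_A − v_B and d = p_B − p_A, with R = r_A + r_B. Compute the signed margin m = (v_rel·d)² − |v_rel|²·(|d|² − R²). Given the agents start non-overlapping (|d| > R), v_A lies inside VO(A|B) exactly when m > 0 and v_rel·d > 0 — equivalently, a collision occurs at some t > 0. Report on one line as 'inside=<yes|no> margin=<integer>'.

d = (19, -3),  |d|² = 370;  R = 8+2 = 10,  c = 370−10² = 270
v_rel = (-14, 7),  |v_rel|² = 245;  v_rel·d = (-14)·(19) + (7)·(-3) = -287
245·t² + 574·t + 270 = 0  ⇒  m = (-287)² − 245·270 = 16219
m = 16219 > 0,  v_rel·d = -287 < 0  ⇒  outside

inside=no margin=16219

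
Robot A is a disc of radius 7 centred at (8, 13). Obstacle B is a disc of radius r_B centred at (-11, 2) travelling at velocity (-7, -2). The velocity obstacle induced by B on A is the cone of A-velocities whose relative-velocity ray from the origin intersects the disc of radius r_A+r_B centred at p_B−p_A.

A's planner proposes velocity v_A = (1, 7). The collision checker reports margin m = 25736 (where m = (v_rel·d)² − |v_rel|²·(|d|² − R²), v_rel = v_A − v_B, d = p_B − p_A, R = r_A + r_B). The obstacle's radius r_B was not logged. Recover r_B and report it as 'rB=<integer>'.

m = 25736
d = (-19, -11);  v_rel = (8, 9),  |v_rel|² = 145
v_rel×d = (8)·(-11) − (9)·(-19) = 83
since m = R²·145 − 83²:  R² = (6889 + 25736) / 145 = 225
R = √225 = 15  ⇒  r_B = 15 − 7 = 8

rB=8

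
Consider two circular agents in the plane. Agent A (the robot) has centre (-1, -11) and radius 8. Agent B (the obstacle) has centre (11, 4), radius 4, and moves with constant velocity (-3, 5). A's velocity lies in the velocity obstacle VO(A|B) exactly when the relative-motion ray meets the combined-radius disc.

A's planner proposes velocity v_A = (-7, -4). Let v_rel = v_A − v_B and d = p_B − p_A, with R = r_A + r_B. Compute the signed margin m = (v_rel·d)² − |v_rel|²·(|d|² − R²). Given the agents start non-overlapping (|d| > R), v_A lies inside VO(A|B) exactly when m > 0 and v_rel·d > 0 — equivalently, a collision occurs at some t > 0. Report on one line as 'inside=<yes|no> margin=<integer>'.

d = (12, 15),  |d|² = 369;  R = 8+4 = 12,  c = 369−12² = 225
v_rel = (-4, -9),  |v_rel|² = 97;  v_rel·d = (-4)·(12) + (-9)·(15) = -183
97·t² + 366·t + 225 = 0  ⇒  m = (-183)² − 97·225 = 11664
m = 11664 > 0,  v_rel·d = -183 < 0  ⇒  outside

inside=no margin=11664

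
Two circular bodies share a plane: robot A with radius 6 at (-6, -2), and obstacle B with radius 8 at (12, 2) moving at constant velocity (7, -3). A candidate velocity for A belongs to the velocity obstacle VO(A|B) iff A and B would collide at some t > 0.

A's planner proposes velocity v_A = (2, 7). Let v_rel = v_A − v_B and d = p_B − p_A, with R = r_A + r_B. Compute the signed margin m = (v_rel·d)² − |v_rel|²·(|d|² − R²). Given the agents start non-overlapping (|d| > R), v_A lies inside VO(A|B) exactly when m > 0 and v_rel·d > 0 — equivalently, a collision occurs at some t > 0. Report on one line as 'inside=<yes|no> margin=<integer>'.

d = (18, 4),  |d|² = 340;  R = 6+8 = 14,  c = 340−14² = 144
v_rel = (-5, 10),  |v_rel|² = 125;  v_rel·d = (-5)·(18) + (10)·(4) = -50
125·t² + 100·t + 144 = 0  ⇒  m = (-50)² − 125·144 = -15500
m = -15500 < 0,  v_rel·d = -50 < 0  ⇒  outside

inside=no margin=-15500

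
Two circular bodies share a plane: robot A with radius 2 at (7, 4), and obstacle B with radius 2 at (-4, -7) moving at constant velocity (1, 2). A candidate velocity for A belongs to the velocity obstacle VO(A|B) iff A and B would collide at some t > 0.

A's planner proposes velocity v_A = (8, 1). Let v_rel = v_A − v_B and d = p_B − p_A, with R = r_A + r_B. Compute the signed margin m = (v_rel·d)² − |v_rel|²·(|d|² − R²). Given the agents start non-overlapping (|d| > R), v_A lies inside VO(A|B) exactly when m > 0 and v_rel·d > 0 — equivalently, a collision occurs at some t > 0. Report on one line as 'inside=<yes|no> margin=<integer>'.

d = (-11, -11),  |d|² = 242;  R = 2+2 = 4,  c = 242−4² = 226
v_rel = (7, -1),  |v_rel|² = 50;  v_rel·d = (7)·(-11) + (-1)·(-11) = -66
50·t² + 132·t + 226 = 0  ⇒  m = (-66)² − 50·226 = -6944
m = -6944 < 0,  v_rel·d = -66 < 0  ⇒  outside

inside=no margin=-6944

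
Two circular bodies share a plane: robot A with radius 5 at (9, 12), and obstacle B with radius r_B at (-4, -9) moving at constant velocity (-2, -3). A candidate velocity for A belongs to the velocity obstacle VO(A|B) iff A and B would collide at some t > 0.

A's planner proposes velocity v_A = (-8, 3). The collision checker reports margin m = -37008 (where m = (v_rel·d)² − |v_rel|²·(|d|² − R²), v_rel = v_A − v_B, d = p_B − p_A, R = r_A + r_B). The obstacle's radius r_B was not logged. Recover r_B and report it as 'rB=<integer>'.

m = -37008
d = (-13, -21);  v_rel = (-6, 6),  |v_rel|² = 72
v_rel×d = (-6)·(-21) − (6)·(-13) = 204
since m = R²·72 − 204²:  R² = (41616 + -37008) / 72 = 64
R = √64 = 8  ⇒  r_B = 8 − 5 = 3

rB=3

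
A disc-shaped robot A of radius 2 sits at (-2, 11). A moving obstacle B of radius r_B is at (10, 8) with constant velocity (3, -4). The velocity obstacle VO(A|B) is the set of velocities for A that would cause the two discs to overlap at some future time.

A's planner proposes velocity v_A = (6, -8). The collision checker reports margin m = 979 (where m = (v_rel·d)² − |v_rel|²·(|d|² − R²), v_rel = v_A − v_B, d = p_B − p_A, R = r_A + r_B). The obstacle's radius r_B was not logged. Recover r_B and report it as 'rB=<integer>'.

m = 979
d = (12, -3);  v_rel = (3, -4),  |v_rel|² = 25
v_rel×d = (3)·(-3) − (-4)·(12) = 39
since m = R²·25 − 39²:  R² = (1521 + 979) / 25 = 100
R = √100 = 10  ⇒  r_B = 10 − 2 = 8

rB=8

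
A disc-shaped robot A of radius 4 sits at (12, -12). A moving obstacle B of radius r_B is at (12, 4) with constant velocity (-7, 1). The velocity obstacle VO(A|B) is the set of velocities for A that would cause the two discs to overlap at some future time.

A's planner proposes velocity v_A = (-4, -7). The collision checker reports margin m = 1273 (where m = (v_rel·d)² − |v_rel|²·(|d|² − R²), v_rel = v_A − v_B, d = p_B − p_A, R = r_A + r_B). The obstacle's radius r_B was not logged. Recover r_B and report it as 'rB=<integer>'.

m = 1273
d = (0, 16);  v_rel = (3, -8),  |v_rel|² = 73
v_rel×d = (3)·(16) − (-8)·(0) = 48
since m = R²·73 − 48²:  R² = (2304 + 1273) / 73 = 49
R = √49 = 7  ⇒  r_B = 7 − 4 = 3

rB=3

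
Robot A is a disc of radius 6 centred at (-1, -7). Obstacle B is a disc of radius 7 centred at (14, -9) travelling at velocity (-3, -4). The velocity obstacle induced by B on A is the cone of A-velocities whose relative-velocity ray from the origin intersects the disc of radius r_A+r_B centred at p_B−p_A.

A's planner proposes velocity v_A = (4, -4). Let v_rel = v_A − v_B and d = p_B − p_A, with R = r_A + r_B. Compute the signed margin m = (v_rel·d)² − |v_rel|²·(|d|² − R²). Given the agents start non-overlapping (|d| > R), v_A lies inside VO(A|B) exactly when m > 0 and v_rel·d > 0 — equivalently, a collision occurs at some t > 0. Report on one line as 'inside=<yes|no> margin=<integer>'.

d = (15, -2),  |d|² = 229;  R = 6+7 = 13,  c = 229−13² = 60
v_rel = (7, 0),  |v_rel|² = 49;  v_rel·d = (7)·(15) + (0)·(-2) = 105
49·t² − 210·t + 60 = 0  ⇒  m = 105² − 49·60 = 8085
m = 8085 > 0,  v_rel·d = 105 > 0  ⇒  inside

inside=yes margin=8085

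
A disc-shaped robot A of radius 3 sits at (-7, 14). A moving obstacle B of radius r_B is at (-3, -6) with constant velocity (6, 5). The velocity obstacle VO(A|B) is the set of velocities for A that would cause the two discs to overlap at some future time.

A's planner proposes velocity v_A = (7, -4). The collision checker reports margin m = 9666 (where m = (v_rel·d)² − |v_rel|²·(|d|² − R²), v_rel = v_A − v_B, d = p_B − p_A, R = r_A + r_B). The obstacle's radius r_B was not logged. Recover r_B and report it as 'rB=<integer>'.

m = 9666
d = (4, -20);  v_rel = (1, -9),  |v_rel|² = 82
v_rel×d = (1)·(-20) − (-9)·(4) = 16
since m = R²·82 − 16²:  R² = (256 + 9666) / 82 = 121
R = √121 = 11  ⇒  r_B = 11 − 3 = 8

rB=8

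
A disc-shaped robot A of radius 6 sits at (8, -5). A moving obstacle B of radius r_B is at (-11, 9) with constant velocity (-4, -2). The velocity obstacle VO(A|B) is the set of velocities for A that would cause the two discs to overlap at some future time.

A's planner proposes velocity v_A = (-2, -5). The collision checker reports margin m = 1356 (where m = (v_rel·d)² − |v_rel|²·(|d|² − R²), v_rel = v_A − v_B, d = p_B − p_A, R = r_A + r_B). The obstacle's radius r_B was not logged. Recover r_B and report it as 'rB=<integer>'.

m = 1356
d = (-19, 14);  v_rel = (2, -3),  |v_rel|² = 13
v_rel×d = (2)·(14) − (-3)·(-19) = -29
since m = R²·13 − (-29)²:  R² = (841 + 1356) / 13 = 169
R = √169 = 13  ⇒  r_B = 13 − 6 = 7

rB=7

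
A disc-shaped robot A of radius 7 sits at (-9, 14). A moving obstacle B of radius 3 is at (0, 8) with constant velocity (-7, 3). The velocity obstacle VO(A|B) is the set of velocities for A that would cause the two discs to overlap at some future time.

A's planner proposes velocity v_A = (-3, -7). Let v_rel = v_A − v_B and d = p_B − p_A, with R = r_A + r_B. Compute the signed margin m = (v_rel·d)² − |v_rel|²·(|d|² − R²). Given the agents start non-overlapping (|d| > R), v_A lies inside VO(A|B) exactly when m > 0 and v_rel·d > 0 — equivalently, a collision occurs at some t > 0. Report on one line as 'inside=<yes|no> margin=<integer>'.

d = (9, -6),  |d|² = 117;  R = 7+3 = 10,  c = 117−10² = 17
v_rel = (4, -10),  |v_rel|² = 116;  v_rel·d = (4)·(9) + (-10)·(-6) = 96
116·t² − 192·t + 17 = 0  ⇒  m = 96² − 116·17 = 7244
m = 7244 > 0,  v_rel·d = 96 > 0  ⇒  inside

inside=yes margin=7244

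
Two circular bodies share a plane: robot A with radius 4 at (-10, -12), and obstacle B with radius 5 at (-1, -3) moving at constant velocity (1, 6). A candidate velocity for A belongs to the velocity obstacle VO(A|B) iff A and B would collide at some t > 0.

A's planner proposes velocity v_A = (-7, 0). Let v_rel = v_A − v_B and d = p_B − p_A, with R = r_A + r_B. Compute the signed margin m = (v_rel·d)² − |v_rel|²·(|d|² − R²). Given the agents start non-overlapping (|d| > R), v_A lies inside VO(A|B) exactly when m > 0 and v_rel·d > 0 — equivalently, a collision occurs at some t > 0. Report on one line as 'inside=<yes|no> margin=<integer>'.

d = (9, 9),  |d|² = 162;  R = 4+5 = 9,  c = 162−9² = 81
v_rel = (-8, -6),  |v_rel|² = 100;  v_rel·d = (-8)·(9) + (-6)·(9) = -126
100·t² + 252·t + 81 = 0  ⇒  m = (-126)² − 100·81 = 7776
m = 7776 > 0,  v_rel·d = -126 < 0  ⇒  outside

inside=no margin=7776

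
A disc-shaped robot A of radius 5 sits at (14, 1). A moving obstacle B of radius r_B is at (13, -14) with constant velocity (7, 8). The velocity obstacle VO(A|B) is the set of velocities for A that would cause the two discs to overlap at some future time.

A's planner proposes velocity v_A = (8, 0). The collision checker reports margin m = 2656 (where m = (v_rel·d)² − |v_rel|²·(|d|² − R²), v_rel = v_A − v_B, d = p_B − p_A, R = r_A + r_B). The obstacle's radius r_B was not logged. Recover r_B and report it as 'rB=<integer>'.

m = 2656
d = (-1, -15);  v_rel = (1, -8),  |v_rel|² = 65
v_rel×d = (1)·(-15) − (-8)·(-1) = -23
since m = R²·65 − (-23)²:  R² = (529 + 2656) / 65 = 49
R = √49 = 7  ⇒  r_B = 7 − 5 = 2

rB=2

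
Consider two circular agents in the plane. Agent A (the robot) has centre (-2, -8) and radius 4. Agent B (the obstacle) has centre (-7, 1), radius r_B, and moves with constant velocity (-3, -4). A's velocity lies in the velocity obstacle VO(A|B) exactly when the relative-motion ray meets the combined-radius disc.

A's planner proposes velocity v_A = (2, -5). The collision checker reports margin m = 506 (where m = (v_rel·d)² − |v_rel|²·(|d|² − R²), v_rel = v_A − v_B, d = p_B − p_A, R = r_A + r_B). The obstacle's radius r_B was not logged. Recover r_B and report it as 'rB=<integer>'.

m = 506
d = (-5, 9);  v_rel = (5, -1),  |v_rel|² = 26
v_rel×d = (5)·(9) − (-1)·(-5) = 40
since m = R²·26 − 40²:  R² = (1600 + 506) / 26 = 81
R = √81 = 9  ⇒  r_B = 9 − 4 = 5

rB=5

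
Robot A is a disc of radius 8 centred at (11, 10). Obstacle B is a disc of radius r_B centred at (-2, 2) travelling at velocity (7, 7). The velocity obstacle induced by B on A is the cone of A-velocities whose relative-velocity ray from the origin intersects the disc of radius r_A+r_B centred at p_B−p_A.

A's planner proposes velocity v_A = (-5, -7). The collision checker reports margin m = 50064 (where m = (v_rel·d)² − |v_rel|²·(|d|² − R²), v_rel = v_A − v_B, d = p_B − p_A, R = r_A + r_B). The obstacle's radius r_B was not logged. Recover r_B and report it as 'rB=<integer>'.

m = 50064
d = (-13, -8);  v_rel = (-12, -14),  |v_rel|² = 340
v_rel×d = (-12)·(-8) − (-14)·(-13) = -86
since m = R²·340 − (-86)²:  R² = (7396 + 50064) / 340 = 169
R = √169 = 13  ⇒  r_B = 13 − 8 = 5

rB=5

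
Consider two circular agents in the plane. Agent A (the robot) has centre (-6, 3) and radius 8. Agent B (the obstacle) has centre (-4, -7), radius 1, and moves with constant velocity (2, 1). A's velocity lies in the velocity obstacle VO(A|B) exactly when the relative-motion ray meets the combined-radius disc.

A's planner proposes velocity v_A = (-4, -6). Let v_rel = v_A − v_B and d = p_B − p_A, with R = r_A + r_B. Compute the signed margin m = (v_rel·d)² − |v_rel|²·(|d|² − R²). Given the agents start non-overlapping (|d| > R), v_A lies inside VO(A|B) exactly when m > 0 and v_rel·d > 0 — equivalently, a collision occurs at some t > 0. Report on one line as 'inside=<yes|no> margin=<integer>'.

d = (2, -10),  |d|² = 104;  R = 8+1 = 9,  c = 104−9² = 23
v_rel = (-6, -7),  |v_rel|² = 85;  v_rel·d = (-6)·(2) + (-7)·(-10) = 58
85·t² − 116·t + 23 = 0  ⇒  m = 58² − 85·23 = 1409
m = 1409 > 0,  v_rel·d = 58 > 0  ⇒  inside

inside=yes margin=1409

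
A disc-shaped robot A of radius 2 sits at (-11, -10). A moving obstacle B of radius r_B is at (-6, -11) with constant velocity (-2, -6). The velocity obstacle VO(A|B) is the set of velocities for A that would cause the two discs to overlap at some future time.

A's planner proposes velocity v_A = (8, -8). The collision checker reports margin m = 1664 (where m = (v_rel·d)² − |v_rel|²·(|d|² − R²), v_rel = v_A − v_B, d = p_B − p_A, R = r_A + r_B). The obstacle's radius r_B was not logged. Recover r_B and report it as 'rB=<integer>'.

m = 1664
d = (5, -1);  v_rel = (10, -2),  |v_rel|² = 104
v_rel×d = (10)·(-1) − (-2)·(5) = 0
since m = R²·104 − 0²:  R² = (0 + 1664) / 104 = 16
R = √16 = 4  ⇒  r_B = 4 − 2 = 2

rB=2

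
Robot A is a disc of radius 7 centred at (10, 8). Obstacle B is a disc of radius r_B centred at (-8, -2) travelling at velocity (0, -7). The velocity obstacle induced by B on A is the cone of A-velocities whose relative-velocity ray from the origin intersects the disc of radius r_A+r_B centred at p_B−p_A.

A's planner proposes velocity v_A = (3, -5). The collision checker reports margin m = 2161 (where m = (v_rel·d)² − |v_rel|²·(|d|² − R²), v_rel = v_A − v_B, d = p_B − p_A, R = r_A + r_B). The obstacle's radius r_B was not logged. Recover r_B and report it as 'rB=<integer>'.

m = 2161
d = (-18, -10);  v_rel = (3, 2),  |v_rel|² = 13
v_rel×d = (3)·(-10) − (2)·(-18) = 6
since m = R²·13 − 6²:  R² = (36 + 2161) / 13 = 169
R = √169 = 13  ⇒  r_B = 13 − 7 = 6

rB=6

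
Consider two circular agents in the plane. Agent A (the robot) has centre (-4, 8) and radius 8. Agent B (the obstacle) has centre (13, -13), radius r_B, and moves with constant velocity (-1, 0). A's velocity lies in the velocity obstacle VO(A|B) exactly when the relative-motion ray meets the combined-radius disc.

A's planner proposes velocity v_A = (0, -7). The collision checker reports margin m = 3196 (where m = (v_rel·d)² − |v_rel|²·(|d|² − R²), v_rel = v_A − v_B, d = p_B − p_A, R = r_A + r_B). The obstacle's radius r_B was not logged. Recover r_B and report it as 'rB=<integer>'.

m = 3196
d = (17, -21);  v_rel = (1, -7),  |v_rel|² = 50
v_rel×d = (1)·(-21) − (-7)·(17) = 98
since m = R²·50 − 98²:  R² = (9604 + 3196) / 50 = 256
R = √256 = 16  ⇒  r_B = 16 − 8 = 8

rB=8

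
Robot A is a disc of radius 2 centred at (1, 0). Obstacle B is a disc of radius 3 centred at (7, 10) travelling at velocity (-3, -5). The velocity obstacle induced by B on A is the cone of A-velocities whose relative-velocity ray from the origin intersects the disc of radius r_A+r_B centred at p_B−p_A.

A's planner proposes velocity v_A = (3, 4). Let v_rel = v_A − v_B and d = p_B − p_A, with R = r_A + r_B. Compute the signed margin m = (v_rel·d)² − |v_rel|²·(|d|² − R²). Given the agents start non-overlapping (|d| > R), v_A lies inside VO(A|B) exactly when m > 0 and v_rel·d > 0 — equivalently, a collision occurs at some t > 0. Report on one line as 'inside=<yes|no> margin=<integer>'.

d = (6, 10),  |d|² = 136;  R = 2+3 = 5,  c = 136−5² = 111
v_rel = (6, 9),  |v_rel|² = 117;  v_rel·d = (6)·(6) + (9)·(10) = 126
117·t² − 252·t + 111 = 0  ⇒  m = 126² − 117·111 = 2889
m = 2889 > 0,  v_rel·d = 126 > 0  ⇒  inside

inside=yes margin=2889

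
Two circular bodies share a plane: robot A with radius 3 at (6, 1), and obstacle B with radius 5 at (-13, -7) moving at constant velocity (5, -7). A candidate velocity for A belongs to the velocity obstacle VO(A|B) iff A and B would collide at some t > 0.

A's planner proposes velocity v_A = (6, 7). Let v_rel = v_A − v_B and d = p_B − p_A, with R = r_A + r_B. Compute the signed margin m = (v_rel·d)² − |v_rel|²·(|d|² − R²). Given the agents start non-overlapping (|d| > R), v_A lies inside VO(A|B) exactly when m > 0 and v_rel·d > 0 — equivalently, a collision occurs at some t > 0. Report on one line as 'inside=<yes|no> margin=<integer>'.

d = (-19, -8),  |d|² = 425;  R = 3+5 = 8,  c = 425−8² = 361
v_rel = (1, 14),  |v_rel|² = 197;  v_rel·d = (1)·(-19) + (14)·(-8) = -131
197·t² + 262·t + 361 = 0  ⇒  m = (-131)² − 197·361 = -53956
m = -53956 < 0,  v_rel·d = -131 < 0  ⇒  outside

inside=no margin=-53956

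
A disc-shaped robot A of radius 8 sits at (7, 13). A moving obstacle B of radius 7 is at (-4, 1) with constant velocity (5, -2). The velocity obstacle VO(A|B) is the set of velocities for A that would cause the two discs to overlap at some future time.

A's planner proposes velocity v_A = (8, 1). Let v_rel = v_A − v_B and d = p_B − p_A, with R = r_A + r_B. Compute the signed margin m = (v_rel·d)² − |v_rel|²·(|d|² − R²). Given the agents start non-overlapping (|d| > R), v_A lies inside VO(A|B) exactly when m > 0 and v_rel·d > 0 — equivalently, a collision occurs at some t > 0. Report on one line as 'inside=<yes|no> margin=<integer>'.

d = (-11, -12),  |d|² = 265;  R = 8+7 = 15,  c = 265−15² = 40
v_rel = (3, 3),  |v_rel|² = 18;  v_rel·d = (3)·(-11) + (3)·(-12) = -69
18·t² + 138·t + 40 = 0  ⇒  m = (-69)² − 18·40 = 4041
m = 4041 > 0,  v_rel·d = -69 < 0  ⇒  outside

inside=no margin=4041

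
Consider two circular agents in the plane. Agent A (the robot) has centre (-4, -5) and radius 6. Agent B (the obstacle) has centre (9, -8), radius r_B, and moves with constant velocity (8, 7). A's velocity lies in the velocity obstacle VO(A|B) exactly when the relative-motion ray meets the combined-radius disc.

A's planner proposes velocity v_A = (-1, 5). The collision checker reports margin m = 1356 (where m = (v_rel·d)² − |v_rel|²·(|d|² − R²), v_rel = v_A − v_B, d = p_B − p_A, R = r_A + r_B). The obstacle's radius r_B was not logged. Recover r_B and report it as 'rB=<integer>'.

m = 1356
d = (13, -3);  v_rel = (-9, -2),  |v_rel|² = 85
v_rel×d = (-9)·(-3) − (-2)·(13) = 53
since m = R²·85 − 53²:  R² = (2809 + 1356) / 85 = 49
R = √49 = 7  ⇒  r_B = 7 − 6 = 1

rB=1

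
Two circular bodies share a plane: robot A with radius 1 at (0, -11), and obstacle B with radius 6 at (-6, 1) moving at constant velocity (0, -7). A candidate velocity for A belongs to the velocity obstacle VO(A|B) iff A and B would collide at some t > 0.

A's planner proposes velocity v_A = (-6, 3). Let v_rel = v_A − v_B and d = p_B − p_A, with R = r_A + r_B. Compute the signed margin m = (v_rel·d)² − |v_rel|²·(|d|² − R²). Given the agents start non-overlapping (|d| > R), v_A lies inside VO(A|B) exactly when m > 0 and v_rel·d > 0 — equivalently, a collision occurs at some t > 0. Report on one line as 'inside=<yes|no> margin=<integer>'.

d = (-6, 12),  |d|² = 180;  R = 1+6 = 7,  c = 180−7² = 131
v_rel = (-6, 10),  |v_rel|² = 136;  v_rel·d = (-6)·(-6) + (10)·(12) = 156
136·t² − 312·t + 131 = 0  ⇒  m = 156² − 136·131 = 6520
m = 6520 > 0,  v_rel·d = 156 > 0  ⇒  inside

inside=yes margin=6520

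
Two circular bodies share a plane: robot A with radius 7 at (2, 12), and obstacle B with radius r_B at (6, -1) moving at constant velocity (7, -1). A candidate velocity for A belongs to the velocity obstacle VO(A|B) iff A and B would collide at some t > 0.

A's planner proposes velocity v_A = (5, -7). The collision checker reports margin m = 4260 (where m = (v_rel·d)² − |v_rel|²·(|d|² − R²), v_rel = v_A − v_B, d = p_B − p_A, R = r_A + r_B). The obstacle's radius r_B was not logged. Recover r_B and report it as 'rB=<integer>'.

m = 4260
d = (4, -13);  v_rel = (-2, -6),  |v_rel|² = 40
v_rel×d = (-2)·(-13) − (-6)·(4) = 50
since m = R²·40 − 50²:  R² = (2500 + 4260) / 40 = 169
R = √169 = 13  ⇒  r_B = 13 − 7 = 6

rB=6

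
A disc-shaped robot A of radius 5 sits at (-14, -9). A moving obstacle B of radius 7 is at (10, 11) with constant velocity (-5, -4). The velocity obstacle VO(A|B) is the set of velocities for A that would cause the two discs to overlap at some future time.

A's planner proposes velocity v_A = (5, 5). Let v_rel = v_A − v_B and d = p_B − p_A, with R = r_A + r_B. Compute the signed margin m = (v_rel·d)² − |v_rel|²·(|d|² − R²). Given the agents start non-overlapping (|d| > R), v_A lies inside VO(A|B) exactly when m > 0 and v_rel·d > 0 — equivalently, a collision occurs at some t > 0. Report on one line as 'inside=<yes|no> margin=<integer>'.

d = (24, 20),  |d|² = 976;  R = 5+7 = 12,  c = 976−12² = 832
v_rel = (10, 9),  |v_rel|² = 181;  v_rel·d = (10)·(24) + (9)·(20) = 420
181·t² − 840·t + 832 = 0  ⇒  m = 420² − 181·832 = 25808
m = 25808 > 0,  v_rel·d = 420 > 0  ⇒  inside

inside=yes margin=25808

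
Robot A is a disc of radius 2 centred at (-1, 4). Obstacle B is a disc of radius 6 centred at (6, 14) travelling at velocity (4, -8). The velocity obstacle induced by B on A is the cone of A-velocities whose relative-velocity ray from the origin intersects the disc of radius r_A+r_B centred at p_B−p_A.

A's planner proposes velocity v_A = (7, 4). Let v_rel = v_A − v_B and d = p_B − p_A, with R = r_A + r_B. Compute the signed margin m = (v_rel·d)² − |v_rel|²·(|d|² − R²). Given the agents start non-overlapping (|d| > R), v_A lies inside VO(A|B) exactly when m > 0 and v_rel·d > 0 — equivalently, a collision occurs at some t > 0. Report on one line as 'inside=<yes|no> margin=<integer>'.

d = (7, 10),  |d|² = 149;  R = 2+6 = 8,  c = 149−8² = 85
v_rel = (3, 12),  |v_rel|² = 153;  v_rel·d = (3)·(7) + (12)·(10) = 141
153·t² − 282·t + 85 = 0  ⇒  m = 141² − 153·85 = 6876
m = 6876 > 0,  v_rel·d = 141 > 0  ⇒  inside

inside=yes margin=6876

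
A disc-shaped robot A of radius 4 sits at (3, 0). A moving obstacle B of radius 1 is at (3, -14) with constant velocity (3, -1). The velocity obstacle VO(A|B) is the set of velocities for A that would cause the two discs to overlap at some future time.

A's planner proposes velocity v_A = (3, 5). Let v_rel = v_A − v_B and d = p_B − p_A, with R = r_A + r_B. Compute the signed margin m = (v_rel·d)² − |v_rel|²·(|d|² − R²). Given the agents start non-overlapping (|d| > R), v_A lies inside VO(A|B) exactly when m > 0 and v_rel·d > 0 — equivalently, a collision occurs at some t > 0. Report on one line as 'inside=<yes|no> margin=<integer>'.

d = (0, -14),  |d|² = 196;  R = 4+1 = 5,  c = 196−5² = 171
v_rel = (0, 6),  |v_rel|² = 36;  v_rel·d = (0)·(0) + (6)·(-14) = -84
36·t² + 168·t + 171 = 0  ⇒  m = (-84)² − 36·171 = 900
m = 900 > 0,  v_rel·d = -84 < 0  ⇒  outside

inside=no margin=900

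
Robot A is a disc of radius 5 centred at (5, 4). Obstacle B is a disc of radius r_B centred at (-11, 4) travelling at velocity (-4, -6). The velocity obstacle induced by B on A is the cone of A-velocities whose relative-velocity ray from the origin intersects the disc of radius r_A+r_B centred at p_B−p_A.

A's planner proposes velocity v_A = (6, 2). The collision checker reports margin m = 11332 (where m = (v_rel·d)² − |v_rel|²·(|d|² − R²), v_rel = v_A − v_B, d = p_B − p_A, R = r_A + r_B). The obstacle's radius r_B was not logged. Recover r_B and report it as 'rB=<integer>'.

m = 11332
d = (-16, 0);  v_rel = (10, 8),  |v_rel|² = 164
v_rel×d = (10)·(0) − (8)·(-16) = 128
since m = R²·164 − 128²:  R² = (16384 + 11332) / 164 = 169
R = √169 = 13  ⇒  r_B = 13 − 5 = 8

rB=8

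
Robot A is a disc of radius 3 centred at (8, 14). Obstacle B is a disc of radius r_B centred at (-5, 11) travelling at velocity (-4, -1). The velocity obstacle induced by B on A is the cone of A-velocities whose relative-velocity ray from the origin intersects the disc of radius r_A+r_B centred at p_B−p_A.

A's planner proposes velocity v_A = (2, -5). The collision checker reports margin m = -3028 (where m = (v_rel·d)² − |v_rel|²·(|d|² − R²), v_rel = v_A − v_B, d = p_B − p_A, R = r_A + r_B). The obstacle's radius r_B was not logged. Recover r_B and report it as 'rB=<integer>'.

m = -3028
d = (-13, -3);  v_rel = (6, -4),  |v_rel|² = 52
v_rel×d = (6)·(-3) − (-4)·(-13) = -70
since m = R²·52 − (-70)²:  R² = (4900 + -3028) / 52 = 36
R = √36 = 6  ⇒  r_B = 6 − 3 = 3

rB=3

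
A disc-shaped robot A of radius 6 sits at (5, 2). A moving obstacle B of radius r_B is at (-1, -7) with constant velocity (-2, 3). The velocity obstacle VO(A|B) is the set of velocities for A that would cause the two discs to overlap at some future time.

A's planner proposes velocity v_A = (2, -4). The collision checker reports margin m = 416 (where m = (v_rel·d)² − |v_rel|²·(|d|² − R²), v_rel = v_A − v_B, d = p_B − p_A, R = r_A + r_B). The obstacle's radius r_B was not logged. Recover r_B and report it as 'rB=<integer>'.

m = 416
d = (-6, -9);  v_rel = (4, -7),  |v_rel|² = 65
v_rel×d = (4)·(-9) − (-7)·(-6) = -78
since m = R²·65 − (-78)²:  R² = (6084 + 416) / 65 = 100
R = √100 = 10  ⇒  r_B = 10 − 6 = 4

rB=4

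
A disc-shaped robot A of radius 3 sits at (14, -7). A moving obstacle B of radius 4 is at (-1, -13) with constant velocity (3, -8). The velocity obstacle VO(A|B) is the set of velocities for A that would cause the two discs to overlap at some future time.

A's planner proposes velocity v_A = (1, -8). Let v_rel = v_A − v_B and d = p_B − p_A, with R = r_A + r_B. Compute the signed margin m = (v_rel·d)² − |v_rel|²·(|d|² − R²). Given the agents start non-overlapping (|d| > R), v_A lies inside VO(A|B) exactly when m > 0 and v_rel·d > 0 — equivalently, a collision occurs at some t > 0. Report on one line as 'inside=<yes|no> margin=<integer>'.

d = (-15, -6),  |d|² = 261;  R = 3+4 = 7,  c = 261−7² = 212
v_rel = (-2, 0),  |v_rel|² = 4;  v_rel·d = (-2)·(-15) + (0)·(-6) = 30
4·t² − 60·t + 212 = 0  ⇒  m = 30² − 4·212 = 52
m = 52 > 0,  v_rel·d = 30 > 0  ⇒  inside

inside=yes margin=52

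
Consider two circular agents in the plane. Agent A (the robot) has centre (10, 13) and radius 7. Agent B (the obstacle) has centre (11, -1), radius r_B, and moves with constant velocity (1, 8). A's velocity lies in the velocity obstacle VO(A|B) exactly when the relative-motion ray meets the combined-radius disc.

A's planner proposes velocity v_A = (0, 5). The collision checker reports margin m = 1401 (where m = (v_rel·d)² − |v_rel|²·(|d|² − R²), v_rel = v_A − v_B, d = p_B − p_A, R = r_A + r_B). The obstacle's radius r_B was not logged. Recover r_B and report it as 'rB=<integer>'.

m = 1401
d = (1, -14);  v_rel = (-1, -3),  |v_rel|² = 10
v_rel×d = (-1)·(-14) − (-3)·(1) = 17
since m = R²·10 − 17²:  R² = (289 + 1401) / 10 = 169
R = √169 = 13  ⇒  r_B = 13 − 7 = 6

rB=6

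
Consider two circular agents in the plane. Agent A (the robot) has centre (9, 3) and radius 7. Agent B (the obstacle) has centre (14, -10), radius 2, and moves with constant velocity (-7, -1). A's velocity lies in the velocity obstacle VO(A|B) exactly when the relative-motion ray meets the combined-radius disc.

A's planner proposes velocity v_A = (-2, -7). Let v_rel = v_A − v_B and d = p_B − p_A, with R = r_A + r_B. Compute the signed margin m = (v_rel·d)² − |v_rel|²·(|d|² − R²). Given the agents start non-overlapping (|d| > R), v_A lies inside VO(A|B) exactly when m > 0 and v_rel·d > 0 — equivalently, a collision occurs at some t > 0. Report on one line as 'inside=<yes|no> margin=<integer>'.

d = (5, -13),  |d|² = 194;  R = 7+2 = 9,  c = 194−9² = 113
v_rel = (5, -6),  |v_rel|² = 61;  v_rel·d = (5)·(5) + (-6)·(-13) = 103
61·t² − 206·t + 113 = 0  ⇒  m = 103² − 61·113 = 3716
m = 3716 > 0,  v_rel·d = 103 > 0  ⇒  inside

inside=yes margin=3716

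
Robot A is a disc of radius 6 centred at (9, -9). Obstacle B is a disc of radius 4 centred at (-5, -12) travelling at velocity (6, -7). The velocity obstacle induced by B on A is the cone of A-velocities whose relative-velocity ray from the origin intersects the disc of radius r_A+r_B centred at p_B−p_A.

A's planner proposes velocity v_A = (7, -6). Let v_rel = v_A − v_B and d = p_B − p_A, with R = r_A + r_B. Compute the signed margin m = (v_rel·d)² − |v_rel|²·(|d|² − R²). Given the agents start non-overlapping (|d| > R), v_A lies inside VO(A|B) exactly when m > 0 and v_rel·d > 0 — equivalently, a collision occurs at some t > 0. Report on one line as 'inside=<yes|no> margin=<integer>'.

d = (-14, -3),  |d|² = 205;  R = 6+4 = 10,  c = 205−10² = 105
v_rel = (1, 1),  |v_rel|² = 2;  v_rel·d = (1)·(-14) + (1)·(-3) = -17
2·t² + 34·t + 105 = 0  ⇒  m = (-17)² − 2·105 = 79
m = 79 > 0,  v_rel·d = -17 < 0  ⇒  outside

inside=no margin=79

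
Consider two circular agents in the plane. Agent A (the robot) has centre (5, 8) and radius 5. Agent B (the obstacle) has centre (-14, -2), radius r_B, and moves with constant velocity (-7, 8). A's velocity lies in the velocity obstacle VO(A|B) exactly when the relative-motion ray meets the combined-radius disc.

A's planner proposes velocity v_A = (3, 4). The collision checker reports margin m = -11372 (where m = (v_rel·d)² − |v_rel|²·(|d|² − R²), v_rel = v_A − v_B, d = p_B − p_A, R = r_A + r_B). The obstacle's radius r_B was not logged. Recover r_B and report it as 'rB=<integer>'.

m = -11372
d = (-19, -10);  v_rel = (10, -4),  |v_rel|² = 116
v_rel×d = (10)·(-10) − (-4)·(-19) = -176
since m = R²·116 − (-176)²:  R² = (30976 + -11372) / 116 = 169
R = √169 = 13  ⇒  r_B = 13 − 5 = 8

rB=8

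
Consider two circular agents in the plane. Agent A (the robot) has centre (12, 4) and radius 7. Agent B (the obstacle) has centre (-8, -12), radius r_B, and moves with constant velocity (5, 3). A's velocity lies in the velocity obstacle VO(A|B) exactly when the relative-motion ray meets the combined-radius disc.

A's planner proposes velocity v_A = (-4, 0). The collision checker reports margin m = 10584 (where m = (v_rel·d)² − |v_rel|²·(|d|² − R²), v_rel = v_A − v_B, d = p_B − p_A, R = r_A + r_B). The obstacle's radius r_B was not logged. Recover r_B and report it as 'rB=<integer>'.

m = 10584
d = (-20, -16);  v_rel = (-9, -3),  |v_rel|² = 90
v_rel×d = (-9)·(-16) − (-3)·(-20) = 84
since m = R²·90 − 84²:  R² = (7056 + 10584) / 90 = 196
R = √196 = 14  ⇒  r_B = 14 − 7 = 7

rB=7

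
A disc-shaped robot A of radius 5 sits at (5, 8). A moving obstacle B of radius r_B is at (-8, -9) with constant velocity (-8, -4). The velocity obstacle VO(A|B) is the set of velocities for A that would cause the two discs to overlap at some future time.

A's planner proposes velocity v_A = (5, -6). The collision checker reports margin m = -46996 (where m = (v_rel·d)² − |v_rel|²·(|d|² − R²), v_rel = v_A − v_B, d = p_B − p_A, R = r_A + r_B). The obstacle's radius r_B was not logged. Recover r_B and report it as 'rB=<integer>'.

m = -46996
d = (-13, -17);  v_rel = (13, -2),  |v_rel|² = 173
v_rel×d = (13)·(-17) − (-2)·(-13) = -247
since m = R²·173 − (-247)²:  R² = (61009 + -46996) / 173 = 81
R = √81 = 9  ⇒  r_B = 9 − 5 = 4

rB=4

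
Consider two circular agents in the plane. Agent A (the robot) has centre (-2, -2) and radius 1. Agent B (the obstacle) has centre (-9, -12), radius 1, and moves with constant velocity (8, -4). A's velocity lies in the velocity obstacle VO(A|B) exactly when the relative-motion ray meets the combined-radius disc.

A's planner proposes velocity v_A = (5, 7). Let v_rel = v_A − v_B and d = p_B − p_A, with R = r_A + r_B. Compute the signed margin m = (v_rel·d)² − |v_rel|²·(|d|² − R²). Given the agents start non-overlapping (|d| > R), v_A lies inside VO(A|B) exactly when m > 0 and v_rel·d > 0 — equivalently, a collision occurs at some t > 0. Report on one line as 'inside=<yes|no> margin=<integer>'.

d = (-7, -10),  |d|² = 149;  R = 1+1 = 2,  c = 149−2² = 145
v_rel = (-3, 11),  |v_rel|² = 130;  v_rel·d = (-3)·(-7) + (11)·(-10) = -89
130·t² + 178·t + 145 = 0  ⇒  m = (-89)² − 130·145 = -10929
m = -10929 < 0,  v_rel·d = -89 < 0  ⇒  outside

inside=no margin=-10929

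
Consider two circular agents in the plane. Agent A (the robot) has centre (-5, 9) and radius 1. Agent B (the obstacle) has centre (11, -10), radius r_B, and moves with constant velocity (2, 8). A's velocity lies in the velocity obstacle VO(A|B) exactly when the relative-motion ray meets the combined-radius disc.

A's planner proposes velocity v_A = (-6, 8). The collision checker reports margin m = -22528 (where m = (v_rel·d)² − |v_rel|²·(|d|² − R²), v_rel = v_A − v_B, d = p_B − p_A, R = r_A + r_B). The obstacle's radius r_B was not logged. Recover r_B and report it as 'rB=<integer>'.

m = -22528
d = (16, -19);  v_rel = (-8, 0),  |v_rel|² = 64
v_rel×d = (-8)·(-19) − (0)·(16) = 152
since m = R²·64 − 152²:  R² = (23104 + -22528) / 64 = 9
R = √9 = 3  ⇒  r_B = 3 − 1 = 2

rB=2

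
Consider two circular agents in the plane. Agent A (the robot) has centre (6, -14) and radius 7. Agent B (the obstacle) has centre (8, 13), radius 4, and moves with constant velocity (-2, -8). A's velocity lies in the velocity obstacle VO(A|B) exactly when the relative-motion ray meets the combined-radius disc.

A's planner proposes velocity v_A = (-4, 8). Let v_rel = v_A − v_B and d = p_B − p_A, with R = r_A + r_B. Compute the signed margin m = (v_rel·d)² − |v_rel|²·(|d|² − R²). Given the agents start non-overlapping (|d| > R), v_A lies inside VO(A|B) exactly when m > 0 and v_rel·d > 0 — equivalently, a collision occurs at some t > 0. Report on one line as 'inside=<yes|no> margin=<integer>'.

d = (2, 27),  |d|² = 733;  R = 7+4 = 11,  c = 733−11² = 612
v_rel = (-2, 16),  |v_rel|² = 260;  v_rel·d = (-2)·(2) + (16)·(27) = 428
260·t² − 856·t + 612 = 0  ⇒  m = 428² − 260·612 = 24064
m = 24064 > 0,  v_rel·d = 428 > 0  ⇒  inside

inside=yes margin=24064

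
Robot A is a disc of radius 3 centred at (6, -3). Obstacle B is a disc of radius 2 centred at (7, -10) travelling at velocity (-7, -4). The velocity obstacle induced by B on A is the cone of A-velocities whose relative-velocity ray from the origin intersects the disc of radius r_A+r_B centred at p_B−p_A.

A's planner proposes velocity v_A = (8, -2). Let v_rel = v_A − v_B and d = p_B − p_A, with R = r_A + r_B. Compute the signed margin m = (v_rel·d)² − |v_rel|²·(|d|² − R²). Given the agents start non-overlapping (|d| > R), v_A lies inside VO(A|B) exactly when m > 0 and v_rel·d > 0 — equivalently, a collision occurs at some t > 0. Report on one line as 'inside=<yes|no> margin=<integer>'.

d = (1, -7),  |d|² = 50;  R = 3+2 = 5,  c = 50−5² = 25
v_rel = (15, 2),  |v_rel|² = 229;  v_rel·d = (15)·(1) + (2)·(-7) = 1
229·t² − 2·t + 25 = 0  ⇒  m = 1² − 229·25 = -5724
m = -5724 < 0,  v_rel·d = 1 > 0  ⇒  outside

inside=no margin=-5724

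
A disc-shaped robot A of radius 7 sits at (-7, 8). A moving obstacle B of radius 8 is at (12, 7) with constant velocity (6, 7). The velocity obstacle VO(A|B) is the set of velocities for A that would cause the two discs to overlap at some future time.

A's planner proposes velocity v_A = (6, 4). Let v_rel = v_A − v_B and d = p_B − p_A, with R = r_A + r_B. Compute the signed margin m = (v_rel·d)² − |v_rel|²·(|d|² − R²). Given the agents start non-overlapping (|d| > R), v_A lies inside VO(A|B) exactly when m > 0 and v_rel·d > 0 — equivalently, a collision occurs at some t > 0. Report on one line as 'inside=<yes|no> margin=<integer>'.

d = (19, -1),  |d|² = 362;  R = 7+8 = 15,  c = 362−15² = 137
v_rel = (0, -3),  |v_rel|² = 9;  v_rel·d = (0)·(19) + (-3)·(-1) = 3
9·t² − 6·t + 137 = 0  ⇒  m = 3² − 9·137 = -1224
m = -1224 < 0,  v_rel·d = 3 > 0  ⇒  outside

inside=no margin=-1224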